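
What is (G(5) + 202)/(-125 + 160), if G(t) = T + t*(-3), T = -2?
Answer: 37/7 ≈ 5.2857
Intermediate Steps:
G(t) = -2 - 3*t (G(t) = -2 + t*(-3) = -2 - 3*t)
(G(5) + 202)/(-125 + 160) = ((-2 - 3*5) + 202)/(-125 + 160) = ((-2 - 15) + 202)/35 = (-17 + 202)*(1/35) = 185*(1/35) = 37/7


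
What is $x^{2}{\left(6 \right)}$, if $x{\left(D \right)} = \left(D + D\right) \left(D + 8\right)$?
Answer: $28224$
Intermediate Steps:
$x{\left(D \right)} = 2 D \left(8 + D\right)$
$x^{2}{\left(6 \right)} = \left(2 \cdot 6 \left(8 + 6\right)\right)^{2} = \left(2 \cdot 6 \cdot 14\right)^{2} = 168^{2} = 28224$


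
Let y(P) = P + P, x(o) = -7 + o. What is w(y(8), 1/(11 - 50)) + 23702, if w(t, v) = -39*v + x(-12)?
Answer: 23684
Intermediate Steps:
y(P) = 2*P
w(t, v) = -19 - 39*v (w(t, v) = -39*v + (-7 - 12) = -39*v - 19 = -19 - 39*v)
w(y(8), 1/(11 - 50)) + 23702 = (-19 - 39/(11 - 50)) + 23702 = (-19 - 39/(-39)) + 23702 = (-19 - 39*(-1/39)) + 23702 = (-19 + 1) + 23702 = -18 + 23702 = 23684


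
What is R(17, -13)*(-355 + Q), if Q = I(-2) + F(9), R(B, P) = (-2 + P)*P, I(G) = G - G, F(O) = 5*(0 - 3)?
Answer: -72150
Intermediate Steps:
F(O) = -15 (F(O) = 5*(-3) = -15)
I(G) = 0
R(B, P) = P*(-2 + P)
Q = -15 (Q = 0 - 15 = -15)
R(17, -13)*(-355 + Q) = (-13*(-2 - 13))*(-355 - 15) = -13*(-15)*(-370) = 195*(-370) = -72150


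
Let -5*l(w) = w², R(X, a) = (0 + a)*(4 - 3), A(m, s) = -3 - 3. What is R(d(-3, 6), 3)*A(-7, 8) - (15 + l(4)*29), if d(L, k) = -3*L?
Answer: 299/5 ≈ 59.800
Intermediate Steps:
A(m, s) = -6
R(X, a) = a (R(X, a) = a*1 = a)
l(w) = -w²/5
R(d(-3, 6), 3)*A(-7, 8) - (15 + l(4)*29) = 3*(-6) - (15 - ⅕*4²*29) = -18 - (15 - ⅕*16*29) = -18 - (15 - 16/5*29) = -18 - (15 - 464/5) = -18 - 1*(-389/5) = -18 + 389/5 = 299/5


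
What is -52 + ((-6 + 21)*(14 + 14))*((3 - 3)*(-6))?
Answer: -52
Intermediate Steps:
-52 + ((-6 + 21)*(14 + 14))*((3 - 3)*(-6)) = -52 + (15*28)*(0*(-6)) = -52 + 420*0 = -52 + 0 = -52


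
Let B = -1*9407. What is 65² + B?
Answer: -5182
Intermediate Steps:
B = -9407
65² + B = 65² - 9407 = 4225 - 9407 = -5182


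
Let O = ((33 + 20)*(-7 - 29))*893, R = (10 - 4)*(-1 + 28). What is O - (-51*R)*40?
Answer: -1373364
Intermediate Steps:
R = 162 (R = 6*27 = 162)
O = -1703844 (O = (53*(-36))*893 = -1908*893 = -1703844)
O - (-51*R)*40 = -1703844 - (-51*162)*40 = -1703844 - (-8262)*40 = -1703844 - 1*(-330480) = -1703844 + 330480 = -1373364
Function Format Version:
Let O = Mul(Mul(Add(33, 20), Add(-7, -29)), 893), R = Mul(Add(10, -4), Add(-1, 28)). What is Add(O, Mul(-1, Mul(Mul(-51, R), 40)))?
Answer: -1373364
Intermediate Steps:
R = 162 (R = Mul(6, 27) = 162)
O = -1703844 (O = Mul(Mul(53, -36), 893) = Mul(-1908, 893) = -1703844)
Add(O, Mul(-1, Mul(Mul(-51, R), 40))) = Add(-1703844, Mul(-1, Mul(Mul(-51, 162), 40))) = Add(-1703844, Mul(-1, Mul(-8262, 40))) = Add(-1703844, Mul(-1, -330480)) = Add(-1703844, 330480) = -1373364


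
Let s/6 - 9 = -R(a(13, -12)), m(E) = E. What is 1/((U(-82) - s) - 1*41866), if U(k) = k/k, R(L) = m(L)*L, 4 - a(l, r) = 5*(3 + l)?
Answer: -1/7263 ≈ -0.00013768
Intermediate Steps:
a(l, r) = -11 - 5*l (a(l, r) = 4 - 5*(3 + l) = 4 - (15 + 5*l) = 4 + (-15 - 5*l) = -11 - 5*l)
R(L) = L² (R(L) = L*L = L²)
U(k) = 1
s = -34602 (s = 54 + 6*(-(-11 - 5*13)²) = 54 + 6*(-(-11 - 65)²) = 54 + 6*(-1*(-76)²) = 54 + 6*(-1*5776) = 54 + 6*(-5776) = 54 - 34656 = -34602)
1/((U(-82) - s) - 1*41866) = 1/((1 - 1*(-34602)) - 1*41866) = 1/((1 + 34602) - 41866) = 1/(34603 - 41866) = 1/(-7263) = -1/7263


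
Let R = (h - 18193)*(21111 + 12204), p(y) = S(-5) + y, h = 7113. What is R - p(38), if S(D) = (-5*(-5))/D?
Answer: -369130233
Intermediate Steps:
S(D) = 25/D
p(y) = -5 + y (p(y) = 25/(-5) + y = 25*(-⅕) + y = -5 + y)
R = -369130200 (R = (7113 - 18193)*(21111 + 12204) = -11080*33315 = -369130200)
R - p(38) = -369130200 - (-5 + 38) = -369130200 - 1*33 = -369130200 - 33 = -369130233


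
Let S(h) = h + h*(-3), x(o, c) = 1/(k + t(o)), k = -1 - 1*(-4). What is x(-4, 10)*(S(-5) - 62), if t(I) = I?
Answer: 52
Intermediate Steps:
k = 3 (k = -1 + 4 = 3)
x(o, c) = 1/(3 + o)
S(h) = -2*h (S(h) = h - 3*h = -2*h)
x(-4, 10)*(S(-5) - 62) = (-2*(-5) - 62)/(3 - 4) = (10 - 62)/(-1) = -1*(-52) = 52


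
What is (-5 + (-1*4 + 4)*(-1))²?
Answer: 25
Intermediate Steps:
(-5 + (-1*4 + 4)*(-1))² = (-5 + (-4 + 4)*(-1))² = (-5 + 0*(-1))² = (-5 + 0)² = (-5)² = 25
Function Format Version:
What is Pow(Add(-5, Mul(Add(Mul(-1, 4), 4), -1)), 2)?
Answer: 25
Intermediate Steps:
Pow(Add(-5, Mul(Add(Mul(-1, 4), 4), -1)), 2) = Pow(Add(-5, Mul(Add(-4, 4), -1)), 2) = Pow(Add(-5, Mul(0, -1)), 2) = Pow(Add(-5, 0), 2) = Pow(-5, 2) = 25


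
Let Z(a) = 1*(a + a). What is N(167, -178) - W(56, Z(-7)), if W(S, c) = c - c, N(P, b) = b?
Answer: -178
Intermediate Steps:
Z(a) = 2*a (Z(a) = 1*(2*a) = 2*a)
W(S, c) = 0
N(167, -178) - W(56, Z(-7)) = -178 - 1*0 = -178 + 0 = -178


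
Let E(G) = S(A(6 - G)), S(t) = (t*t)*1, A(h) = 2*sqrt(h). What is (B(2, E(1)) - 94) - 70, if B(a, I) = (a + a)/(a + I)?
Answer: -1802/11 ≈ -163.82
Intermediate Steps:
S(t) = t**2 (S(t) = t**2*1 = t**2)
E(G) = 24 - 4*G (E(G) = (2*sqrt(6 - G))**2 = 24 - 4*G)
B(a, I) = 2*a/(I + a) (B(a, I) = (2*a)/(I + a) = 2*a/(I + a))
(B(2, E(1)) - 94) - 70 = (2*2/((24 - 4*1) + 2) - 94) - 70 = (2*2/((24 - 4) + 2) - 94) - 70 = (2*2/(20 + 2) - 94) - 70 = (2*2/22 - 94) - 70 = (2*2*(1/22) - 94) - 70 = (2/11 - 94) - 70 = -1032/11 - 70 = -1802/11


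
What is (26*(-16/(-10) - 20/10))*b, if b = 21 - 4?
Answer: -884/5 ≈ -176.80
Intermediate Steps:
b = 17
(26*(-16/(-10) - 20/10))*b = (26*(-16/(-10) - 20/10))*17 = (26*(-16*(-⅒) - 20*⅒))*17 = (26*(8/5 - 2))*17 = (26*(-⅖))*17 = -52/5*17 = -884/5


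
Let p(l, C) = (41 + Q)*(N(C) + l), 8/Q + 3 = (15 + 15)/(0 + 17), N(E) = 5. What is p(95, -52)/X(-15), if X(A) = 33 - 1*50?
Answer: -72500/357 ≈ -203.08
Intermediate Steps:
X(A) = -17 (X(A) = 33 - 50 = -17)
Q = -136/21 (Q = 8/(-3 + (15 + 15)/(0 + 17)) = 8/(-3 + 30/17) = 8/(-21/17) = 8*(-17/21) = -136/21 ≈ -6.4762)
p(l, C) = 3625/21 + 725*l/21 (p(l, C) = (41 - 136/21)*(5 + l) = 725*(5 + l)/21 = 3625/21 + 725*l/21)
p(95, -52)/X(-15) = (3625/21 + (725/21)*95)/(-17) = (3625/21 + 68875/21)*(-1/17) = (72500/21)*(-1/17) = -72500/357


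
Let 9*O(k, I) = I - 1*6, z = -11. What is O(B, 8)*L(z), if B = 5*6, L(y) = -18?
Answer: -4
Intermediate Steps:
B = 30
O(k, I) = -⅔ + I/9 (O(k, I) = (I - 1*6)/9 = (I - 6)/9 = (-6 + I)/9 = -⅔ + I/9)
O(B, 8)*L(z) = (-⅔ + (⅑)*8)*(-18) = (-⅔ + 8/9)*(-18) = (2/9)*(-18) = -4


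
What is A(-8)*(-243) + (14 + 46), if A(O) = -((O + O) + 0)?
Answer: -3828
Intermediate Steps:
A(O) = -2*O (A(O) = -(2*O + 0) = -2*O)
A(-8)*(-243) + (14 + 46) = -2*(-8)*(-243) + (14 + 46) = 16*(-243) + 60 = -3888 + 60 = -3828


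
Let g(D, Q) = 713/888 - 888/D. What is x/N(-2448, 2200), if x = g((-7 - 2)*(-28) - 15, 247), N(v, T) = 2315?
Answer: -206521/162401880 ≈ -0.0012717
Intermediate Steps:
g(D, Q) = 713/888 - 888/D (g(D, Q) = 713*(1/888) - 888/D = 713/888 - 888/D)
x = -206521/70152 (x = 713/888 - 888/((-7 - 2)*(-28) - 15) = 713/888 - 888/(-9*(-28) - 15) = 713/888 - 888/(252 - 15) = 713/888 - 888/237 = 713/888 - 888*1/237 = 713/888 - 296/79 = -206521/70152 ≈ -2.9439)
x/N(-2448, 2200) = -206521/70152/2315 = -206521/70152*1/2315 = -206521/162401880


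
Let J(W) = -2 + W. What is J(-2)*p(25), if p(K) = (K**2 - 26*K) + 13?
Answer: 48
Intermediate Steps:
p(K) = 13 + K**2 - 26*K
J(-2)*p(25) = (-2 - 2)*(13 + 25**2 - 26*25) = -4*(13 + 625 - 650) = -4*(-12) = 48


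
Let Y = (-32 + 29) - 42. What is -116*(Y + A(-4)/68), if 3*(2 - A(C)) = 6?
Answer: 5220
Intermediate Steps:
Y = -45 (Y = -3 - 42 = -45)
A(C) = 0 (A(C) = 2 - 1/3*6 = 2 - 2 = 0)
-116*(Y + A(-4)/68) = -116*(-45 + 0/68) = -116*(-45 + 0*(1/68)) = -116*(-45 + 0) = -116*(-45) = 5220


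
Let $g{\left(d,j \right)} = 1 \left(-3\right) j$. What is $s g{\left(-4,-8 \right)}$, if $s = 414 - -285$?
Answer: $16776$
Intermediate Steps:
$s = 699$ ($s = 414 + 285 = 699$)
$g{\left(d,j \right)} = - 3 j$
$s g{\left(-4,-8 \right)} = 699 \left(\left(-3\right) \left(-8\right)\right) = 699 \cdot 24 = 16776$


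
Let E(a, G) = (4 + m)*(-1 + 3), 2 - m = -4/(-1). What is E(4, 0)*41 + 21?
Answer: 185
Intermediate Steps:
m = -2 (m = 2 - (-4)/(-1) = 2 - (-4)*(-1) = 2 - 1*4 = 2 - 4 = -2)
E(a, G) = 4 (E(a, G) = (4 - 2)*(-1 + 3) = 2*2 = 4)
E(4, 0)*41 + 21 = 4*41 + 21 = 164 + 21 = 185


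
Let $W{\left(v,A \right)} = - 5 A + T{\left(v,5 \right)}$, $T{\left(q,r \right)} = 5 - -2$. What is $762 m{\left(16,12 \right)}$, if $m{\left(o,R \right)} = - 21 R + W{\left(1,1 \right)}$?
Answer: $-190500$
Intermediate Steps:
$T{\left(q,r \right)} = 7$ ($T{\left(q,r \right)} = 5 + 2 = 7$)
$W{\left(v,A \right)} = 7 - 5 A$ ($W{\left(v,A \right)} = - 5 A + 7 = 7 - 5 A$)
$m{\left(o,R \right)} = 2 - 21 R$ ($m{\left(o,R \right)} = - 21 R + \left(7 - 5\right) = - 21 R + 2 = 2 - 21 R$)
$762 m{\left(16,12 \right)} = 762 \left(2 - 252\right) = 762 \left(-250\right) = -190500$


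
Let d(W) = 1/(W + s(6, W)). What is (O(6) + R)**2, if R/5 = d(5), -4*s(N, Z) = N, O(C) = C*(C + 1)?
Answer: 92416/49 ≈ 1886.0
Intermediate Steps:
O(C) = C*(1 + C)
s(N, Z) = -N/4
d(W) = 1/(-3/2 + W) (d(W) = 1/(W - 1/4*6) = 1/(W - 3/2) = 1/(-3/2 + W))
R = 10/7 (R = 5*(2/(-3 + 2*5)) = 5*(2/(-3 + 10)) = 5*(2/7) = 10/7 ≈ 1.4286)
(O(6) + R)**2 = (6*(1 + 6) + 10/7)**2 = (6*7 + 10/7)**2 = (42 + 10/7)**2 = (304/7)**2 = 92416/49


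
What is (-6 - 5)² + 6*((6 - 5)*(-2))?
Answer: 109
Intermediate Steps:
(-6 - 5)² + 6*((6 - 5)*(-2)) = (-11)² + 6*(1*(-2)) = 121 + 6*(-2) = 121 - 12 = 109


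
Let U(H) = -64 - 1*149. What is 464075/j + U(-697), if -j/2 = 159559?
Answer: -68436209/319118 ≈ -214.45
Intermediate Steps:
j = -319118 (j = -2*159559 = -319118)
U(H) = -213 (U(H) = -64 - 149 = -213)
464075/j + U(-697) = 464075/(-319118) - 213 = 464075*(-1/319118) - 213 = -464075/319118 - 213 = -68436209/319118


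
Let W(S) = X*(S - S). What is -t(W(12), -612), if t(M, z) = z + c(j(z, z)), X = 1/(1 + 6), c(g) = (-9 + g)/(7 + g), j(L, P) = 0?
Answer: 4293/7 ≈ 613.29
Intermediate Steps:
c(g) = (-9 + g)/(7 + g)
X = 1/7 ≈ 0.14286
W(S) = 0 (W(S) = (S - S)/7 = (1/7)*0 = 0)
t(M, z) = -9/7 + z (t(M, z) = z + (-9 + 0)/(7 + 0) = z - 9/7 = -9/7 + z)
-t(W(12), -612) = -(-9/7 - 612) = -1*(-4293/7) = 4293/7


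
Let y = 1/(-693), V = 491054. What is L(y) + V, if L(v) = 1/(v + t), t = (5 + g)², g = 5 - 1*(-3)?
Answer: 57510280957/117116 ≈ 4.9105e+5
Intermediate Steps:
y = -1/693 ≈ -0.0014430
g = 8 (g = 5 + 3 = 8)
t = 169 (t = (5 + 8)² = 13² = 169)
L(v) = 1/(169 + v) (L(v) = 1/(v + 169) = 1/(169 + v))
L(y) + V = 1/(169 - 1/693) + 491054 = 1/(117116/693) + 491054 = 693/117116 + 491054 = 57510280957/117116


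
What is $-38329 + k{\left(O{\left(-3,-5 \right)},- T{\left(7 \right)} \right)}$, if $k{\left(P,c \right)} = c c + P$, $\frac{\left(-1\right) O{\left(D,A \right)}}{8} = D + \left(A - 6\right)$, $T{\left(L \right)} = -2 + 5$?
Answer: $-38208$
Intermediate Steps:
$T{\left(L \right)} = 3$
$O{\left(D,A \right)} = 48 - 8 A - 8 D$ ($O{\left(D,A \right)} = - 8 \left(D + \left(A - 6\right)\right) = - 8 \left(D + \left(-6 + A\right)\right) = - 8 \left(-6 + A + D\right) = 48 - 8 A - 8 D$)
$k{\left(P,c \right)} = P + c^{2}$ ($k{\left(P,c \right)} = c^{2} + P = P + c^{2}$)
$-38329 + k{\left(O{\left(-3,-5 \right)},- T{\left(7 \right)} \right)} = -38329 + \left(\left(48 - -40 - -24\right) + \left(\left(-1\right) 3\right)^{2}\right) = -38329 + \left(\left(48 + 40 + 24\right) + \left(-3\right)^{2}\right) = -38329 + \left(112 + 9\right) = -38329 + 121 = -38208$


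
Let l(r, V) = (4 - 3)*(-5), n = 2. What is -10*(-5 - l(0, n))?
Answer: 0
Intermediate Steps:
l(r, V) = -5 (l(r, V) = 1*(-5) = -5)
-10*(-5 - l(0, n)) = -10*(-5 - 1*(-5)) = -10*(-5 + 5) = -10*0 = 0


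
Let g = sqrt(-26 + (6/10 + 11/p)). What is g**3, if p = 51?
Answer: -83486*I*sqrt(9690)/65025 ≈ -126.38*I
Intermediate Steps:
g = 13*I*sqrt(9690)/255 (g = sqrt(-26 + (6/10 + 11/51)) = sqrt(-26 + (6*(1/10) + 11*(1/51))) = sqrt(-26 + (3/5 + 11/51)) = sqrt(-26 + 208/255) = sqrt(-6422/255) = 13*I*sqrt(9690)/255 ≈ 5.0184*I)
g**3 = (13*I*sqrt(9690)/255)**3 = -83486*I*sqrt(9690)/65025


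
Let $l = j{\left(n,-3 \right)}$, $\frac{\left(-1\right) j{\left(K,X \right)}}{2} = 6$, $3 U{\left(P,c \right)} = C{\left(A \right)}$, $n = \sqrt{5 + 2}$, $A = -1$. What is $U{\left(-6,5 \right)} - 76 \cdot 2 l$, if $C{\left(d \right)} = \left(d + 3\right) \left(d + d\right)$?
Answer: $\frac{5468}{3} \approx 1822.7$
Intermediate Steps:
$C{\left(d \right)} = 2 d \left(3 + d\right)$ ($C{\left(d \right)} = \left(3 + d\right) 2 d = 2 d \left(3 + d\right)$)
$n = \sqrt{7} \approx 2.6458$
$U{\left(P,c \right)} = - \frac{4}{3}$ ($U{\left(P,c \right)} = \frac{2 \left(-1\right) \left(3 - 1\right)}{3} = \frac{2 \left(-1\right) 2}{3} = \frac{1}{3} \left(-4\right) = - \frac{4}{3}$)
$j{\left(K,X \right)} = -12$ ($j{\left(K,X \right)} = \left(-2\right) 6 = -12$)
$l = -12$
$U{\left(-6,5 \right)} - 76 \cdot 2 l = - \frac{4}{3} - 76 \cdot 2 \left(-12\right) = - \frac{4}{3} - -1824 = - \frac{4}{3} + 1824 = \frac{5468}{3}$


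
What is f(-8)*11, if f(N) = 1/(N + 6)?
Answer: -11/2 ≈ -5.5000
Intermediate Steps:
f(N) = 1/(6 + N)
f(-8)*11 = 11/(6 - 8) = 11/(-2) = -½*11 = -11/2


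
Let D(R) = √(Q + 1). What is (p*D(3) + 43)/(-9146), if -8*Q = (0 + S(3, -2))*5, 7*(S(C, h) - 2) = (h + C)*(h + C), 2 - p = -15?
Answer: -43/9146 - I*√266/15064 ≈ -0.0047015 - 0.0010827*I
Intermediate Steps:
p = 17 (p = 2 - 1*(-15) = 2 + 15 = 17)
S(C, h) = 2 + (C + h)²/7 (S(C, h) = 2 + ((h + C)*(h + C))/7 = 2 + ((C + h)*(C + h))/7 = 2 + (C + h)²/7)
Q = -75/56 (Q = -(0 + (2 + (3 - 2)²/7))*5/8 = -(0 + (2 + (⅐)*1²))*5/8 = -(0 + (2 + (⅐)*1))*5/8 = -(0 + (2 + ⅐))*5/8 = -(0 + 15/7)*5/8 = -15*5/56 = -⅛*75/7 = -75/56 ≈ -1.3393)
D(R) = I*√266/28 (D(R) = √(-75/56 + 1) = √(-19/56) = I*√266/28)
(p*D(3) + 43)/(-9146) = (17*(I*√266/28) + 43)/(-9146) = (17*I*√266/28 + 43)*(-1/9146) = (43 + 17*I*√266/28)*(-1/9146) = -43/9146 - I*√266/15064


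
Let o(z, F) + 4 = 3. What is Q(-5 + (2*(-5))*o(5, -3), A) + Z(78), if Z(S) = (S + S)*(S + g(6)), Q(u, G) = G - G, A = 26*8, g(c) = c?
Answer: 13104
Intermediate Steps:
o(z, F) = -1 (o(z, F) = -4 + 3 = -1)
A = 208
Q(u, G) = 0
Z(S) = 2*S*(6 + S) (Z(S) = (S + S)*(S + 6) = (2*S)*(6 + S) = 2*S*(6 + S))
Q(-5 + (2*(-5))*o(5, -3), A) + Z(78) = 0 + 2*78*(6 + 78) = 0 + 2*78*84 = 0 + 13104 = 13104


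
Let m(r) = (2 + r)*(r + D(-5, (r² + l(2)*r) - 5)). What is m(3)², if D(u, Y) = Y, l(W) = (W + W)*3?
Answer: 46225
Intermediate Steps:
l(W) = 6*W (l(W) = (2*W)*3 = 6*W)
m(r) = (2 + r)*(-5 + r² + 13*r) (m(r) = (2 + r)*(r + ((r² + (6*2)*r) - 5)) = (2 + r)*(r + ((r² + 12*r) - 5)) = (2 + r)*(r + (-5 + r² + 12*r)) = (2 + r)*(-5 + r² + 13*r))
m(3)² = (-10 + 3³ + 15*3² + 21*3)² = (-10 + 27 + 15*9 + 63)² = (-10 + 27 + 135 + 63)² = 215² = 46225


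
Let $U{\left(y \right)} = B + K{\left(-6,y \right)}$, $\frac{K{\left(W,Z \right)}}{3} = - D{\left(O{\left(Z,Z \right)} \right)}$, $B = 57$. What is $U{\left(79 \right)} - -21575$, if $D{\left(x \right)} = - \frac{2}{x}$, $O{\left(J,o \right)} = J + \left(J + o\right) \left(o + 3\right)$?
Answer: $\frac{93991042}{4345} \approx 21632.0$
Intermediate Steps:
$O{\left(J,o \right)} = J + \left(3 + o\right) \left(J + o\right)$ ($O{\left(J,o \right)} = J + \left(J + o\right) \left(3 + o\right) = J + \left(3 + o\right) \left(J + o\right)$)
$K{\left(W,Z \right)} = \frac{6}{2 Z^{2} + 7 Z}$ ($K{\left(W,Z \right)} = 3 \left(- \frac{-2}{Z^{2} + 3 Z + 4 Z + Z Z}\right) = 3 \left(- \frac{-2}{Z^{2} + 3 Z + 4 Z + Z^{2}}\right) = 3 \left(- \frac{-2}{2 Z^{2} + 7 Z}\right) = 3 \frac{2}{2 Z^{2} + 7 Z} = \frac{6}{2 Z^{2} + 7 Z}$)
$U{\left(y \right)} = 57 + \frac{6}{y \left(7 + 2 y\right)}$
$U{\left(79 \right)} - -21575 = \frac{3 \left(2 + 38 \cdot 79^{2} + 133 \cdot 79\right)}{79 \left(7 + 2 \cdot 79\right)} - -21575 = 3 \cdot \frac{1}{79} \frac{1}{7 + 158} \left(2 + 38 \cdot 6241 + 10507\right) + 21575 = 3 \cdot \frac{1}{79} \cdot \frac{1}{165} \left(2 + 237158 + 10507\right) + 21575 = 3 \cdot \frac{1}{79} \cdot \frac{1}{165} \cdot 247667 + 21575 = \frac{247667}{4345} + 21575 = \frac{93991042}{4345}$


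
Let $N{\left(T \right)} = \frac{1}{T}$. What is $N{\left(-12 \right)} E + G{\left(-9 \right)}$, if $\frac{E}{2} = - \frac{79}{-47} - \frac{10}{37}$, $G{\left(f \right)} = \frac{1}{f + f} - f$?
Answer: $\frac{136310}{15651} \approx 8.7094$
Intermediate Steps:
$G{\left(f \right)} = \frac{1}{2 f} - f$
$E = \frac{4906}{1739}$ ($E = 2 \left(- \frac{79}{-47} - \frac{10}{37}\right) = 2 \left(\left(-79\right) \left(- \frac{1}{47}\right) - \frac{10}{37}\right) = 2 \left(\frac{79}{47} - \frac{10}{37}\right) = 2 \cdot \frac{2453}{1739} = \frac{4906}{1739} \approx 2.8212$)
$N{\left(-12 \right)} E + G{\left(-9 \right)} = \frac{1}{-12} \cdot \frac{4906}{1739} + \left(\frac{1}{2 \left(-9\right)} - -9\right) = \left(- \frac{1}{12}\right) \frac{4906}{1739} + \left(\frac{1}{2} \left(- \frac{1}{9}\right) + 9\right) = - \frac{2453}{10434} + \left(- \frac{1}{18} + 9\right) = - \frac{2453}{10434} + \frac{161}{18} = \frac{136310}{15651}$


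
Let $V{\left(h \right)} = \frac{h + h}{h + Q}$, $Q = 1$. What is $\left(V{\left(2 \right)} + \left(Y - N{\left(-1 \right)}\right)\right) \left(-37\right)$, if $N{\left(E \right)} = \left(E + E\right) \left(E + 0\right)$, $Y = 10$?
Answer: $- \frac{1036}{3} \approx -345.33$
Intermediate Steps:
$N{\left(E \right)} = 2 E^{2}$ ($N{\left(E \right)} = 2 E E = 2 E^{2}$)
$V{\left(h \right)} = \frac{2 h}{1 + h}$ ($V{\left(h \right)} = \frac{h + h}{h + 1} = \frac{2 h}{1 + h}$)
$\left(V{\left(2 \right)} + \left(Y - N{\left(-1 \right)}\right)\right) \left(-37\right) = \left(2 \cdot 2 \frac{1}{1 + 2} + \left(10 - 2 \left(-1\right)^{2}\right)\right) \left(-37\right) = \left(2 \cdot 2 \cdot \frac{1}{3} + \left(10 - 2 \cdot 1\right)\right) \left(-37\right) = \left(2 \cdot 2 \cdot \frac{1}{3} + \left(10 - 2\right)\right) \left(-37\right) = \left(\frac{4}{3} + \left(10 - 2\right)\right) \left(-37\right) = \left(\frac{4}{3} + 8\right) \left(-37\right) = \frac{28}{3} \left(-37\right) = - \frac{1036}{3}$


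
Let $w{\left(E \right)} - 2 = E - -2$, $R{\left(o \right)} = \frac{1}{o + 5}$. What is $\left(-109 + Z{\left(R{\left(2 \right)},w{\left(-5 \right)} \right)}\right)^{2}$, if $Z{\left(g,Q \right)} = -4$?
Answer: $12769$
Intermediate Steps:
$R{\left(o \right)} = \frac{1}{5 + o}$
$w{\left(E \right)} = 4 + E$ ($w{\left(E \right)} = 2 + \left(E - -2\right) = 2 + \left(E + 2\right) = 2 + \left(2 + E\right) = 4 + E$)
$\left(-109 + Z{\left(R{\left(2 \right)},w{\left(-5 \right)} \right)}\right)^{2} = \left(-109 - 4\right)^{2} = \left(-113\right)^{2} = 12769$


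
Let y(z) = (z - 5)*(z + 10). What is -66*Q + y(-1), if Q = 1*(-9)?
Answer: 540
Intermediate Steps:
y(z) = (-5 + z)*(10 + z)
Q = -9
-66*Q + y(-1) = -66*(-9) + (-50 + (-1)**2 + 5*(-1)) = 594 + (-50 + 1 - 5) = 594 - 54 = 540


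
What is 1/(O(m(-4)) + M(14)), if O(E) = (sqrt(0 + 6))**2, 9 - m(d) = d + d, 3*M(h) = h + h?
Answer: 3/46 ≈ 0.065217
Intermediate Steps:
M(h) = 2*h/3 (M(h) = (h + h)/3 = (2*h)/3 = 2*h/3)
m(d) = 9 - 2*d (m(d) = 9 - (d + d) = 9 - 2*d)
O(E) = 6 (O(E) = (sqrt(6))**2 = 6)
1/(O(m(-4)) + M(14)) = 1/(6 + (2/3)*14) = 1/(6 + 28/3) = 1/(46/3) = 3/46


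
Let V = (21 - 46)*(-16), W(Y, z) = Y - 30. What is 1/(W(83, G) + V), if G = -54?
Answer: 1/453 ≈ 0.0022075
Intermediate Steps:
W(Y, z) = -30 + Y
V = 400 (V = -25*(-16) = 400)
1/(W(83, G) + V) = 1/((-30 + 83) + 400) = 1/(53 + 400) = 1/453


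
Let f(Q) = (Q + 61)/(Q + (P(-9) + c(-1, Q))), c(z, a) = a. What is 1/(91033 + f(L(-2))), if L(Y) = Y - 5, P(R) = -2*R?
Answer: 2/182093 ≈ 1.0983e-5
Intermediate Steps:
L(Y) = -5 + Y
f(Q) = (61 + Q)/(18 + 2*Q) (f(Q) = (Q + 61)/(Q + (-2*(-9) + Q)) = (61 + Q)/(Q + (18 + Q)) = (61 + Q)/(18 + 2*Q))
1/(91033 + f(L(-2))) = 1/(91033 + (61 + (-5 - 2))/(2*(9 + (-5 - 2)))) = 1/(91033 + (61 - 7)/(2*(9 - 7))) = 1/(91033 + (½)*54/2) = 1/(91033 + (½)*(½)*54) = 1/(91033 + 27/2) = 1/(182093/2) = 2/182093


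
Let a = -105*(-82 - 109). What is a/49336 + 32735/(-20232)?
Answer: -10796975/8912196 ≈ -1.2115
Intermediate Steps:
a = 20055 (a = -105*(-191) = 20055)
a/49336 + 32735/(-20232) = 20055/49336 + 32735/(-20232) = 20055*(1/49336) + 32735*(-1/20232) = 2865/7048 - 32735/20232 = -10796975/8912196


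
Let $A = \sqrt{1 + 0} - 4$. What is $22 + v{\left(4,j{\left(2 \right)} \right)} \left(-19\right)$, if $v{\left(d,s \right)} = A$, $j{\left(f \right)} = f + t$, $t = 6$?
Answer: $79$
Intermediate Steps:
$j{\left(f \right)} = 6 + f$ ($j{\left(f \right)} = f + 6 = 6 + f$)
$A = -3$ ($A = \sqrt{1} - 4 = 1 - 4 = -3$)
$v{\left(d,s \right)} = -3$
$22 + v{\left(4,j{\left(2 \right)} \right)} \left(-19\right) = 22 - -57 = 22 + 57 = 79$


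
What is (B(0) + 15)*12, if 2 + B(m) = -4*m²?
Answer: 156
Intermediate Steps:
B(m) = -2 - 4*m²
(B(0) + 15)*12 = ((-2 - 4*0²) + 15)*12 = ((-2 - 4*0) + 15)*12 = ((-2 + 0) + 15)*12 = (-2 + 15)*12 = 13*12 = 156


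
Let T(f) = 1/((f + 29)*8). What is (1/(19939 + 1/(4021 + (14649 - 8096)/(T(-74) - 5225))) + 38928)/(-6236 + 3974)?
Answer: -5868851106969046741/341022944586433200 ≈ -17.210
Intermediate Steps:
T(f) = 1/(8*(29 + f)) (T(f) = (1/8)/(29 + f) = 1/(8*(29 + f)))
(1/(19939 + 1/(4021 + (14649 - 8096)/(T(-74) - 5225))) + 38928)/(-6236 + 3974) = (1/(19939 + 1/(4021 + (14649 - 8096)/(1/(8*(29 - 74)) - 5225))) + 38928)/(-6236 + 3974) = (1/(19939 + 1/(4021 + 6553/((1/8)/(-45) - 5225))) + 38928)/(-2262) = (1/(19939 + 1/(4021 + 6553/((1/8)*(-1/45) - 5225))) + 38928)*(-1/2262) = (1/(19939 + 1/(4021 + 6553/(-1/360 - 5225))) + 38928)*(-1/2262) = (1/(19939 + 1/(4021 + 6553/(-1881001/360))) + 38928)*(-1/2262) = (1/(19939 + 1/(4021 + 6553*(-360/1881001))) + 38928)*(-1/2262) = (1/(19939 + 1/(4021 - 2359080/1881001)) + 38928)*(-1/2262) = (1/(19939 + 1/(7561145941/1881001)) + 38928)*(-1/2262) = (1/(19939 + 1881001/7561145941) + 38928)*(-1/2262) = (1/(150761690798600/7561145941) + 38928)*(-1/2262) = (7561145941/150761690798600 + 38928)*(-1/2262) = (5868851106969046741/150761690798600)*(-1/2262) = -5868851106969046741/341022944586433200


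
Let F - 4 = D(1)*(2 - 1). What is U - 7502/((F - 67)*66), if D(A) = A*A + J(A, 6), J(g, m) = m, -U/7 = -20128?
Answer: 23670869/168 ≈ 1.4090e+5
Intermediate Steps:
U = 140896 (U = -7*(-20128) = 140896)
D(A) = 6 + A² (D(A) = A*A + 6 = A² + 6 = 6 + A²)
F = 11 (F = 4 + (6 + 1²)*(2 - 1) = 4 + (6 + 1)*1 = 4 + 7*1 = 4 + 7 = 11)
U - 7502/((F - 67)*66) = 140896 - 7502/((11 - 67)*66) = 140896 - 7502/((-56*66)) = 140896 - 7502/(-3696) = 140896 - 7502*(-1)/3696 = 140896 - 1*(-341/168) = 140896 + 341/168 = 23670869/168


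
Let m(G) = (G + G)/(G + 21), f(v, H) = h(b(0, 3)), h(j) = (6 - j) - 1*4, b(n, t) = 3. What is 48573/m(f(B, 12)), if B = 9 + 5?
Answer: -485730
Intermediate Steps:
B = 14
h(j) = 2 - j (h(j) = (6 - j) - 4 = 2 - j)
f(v, H) = -1 (f(v, H) = 2 - 1*3 = 2 - 3 = -1)
m(G) = 2*G/(21 + G) (m(G) = (2*G)/(21 + G) = 2*G/(21 + G))
48573/m(f(B, 12)) = 48573/((2*(-1)/(21 - 1))) = 48573/((2*(-1)/20)) = 48573/((2*(-1)*(1/20))) = 48573/(-1/10) = 48573*(-10) = -485730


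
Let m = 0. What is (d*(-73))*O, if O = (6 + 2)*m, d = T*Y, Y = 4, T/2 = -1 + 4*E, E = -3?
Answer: 0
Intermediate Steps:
T = -26 (T = 2*(-1 + 4*(-3)) = 2*(-1 - 12) = 2*(-13) = -26)
d = -104 (d = -26*4 = -104)
O = 0 (O = (6 + 2)*0 = 8*0 = 0)
(d*(-73))*O = -104*(-73)*0 = 7592*0 = 0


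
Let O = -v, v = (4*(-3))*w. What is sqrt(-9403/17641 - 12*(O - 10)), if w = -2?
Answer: 25*sqrt(202889141)/17641 ≈ 20.186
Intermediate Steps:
v = 24 (v = (4*(-3))*(-2) = -12*(-2) = 24)
O = -24 (O = -1*24 = -24)
sqrt(-9403/17641 - 12*(O - 10)) = sqrt(-9403/17641 - 12*(-24 - 10)) = sqrt(-9403*1/17641 - 12*(-34)) = sqrt(-9403/17641 + 408) = sqrt(7188125/17641) = 25*sqrt(202889141)/17641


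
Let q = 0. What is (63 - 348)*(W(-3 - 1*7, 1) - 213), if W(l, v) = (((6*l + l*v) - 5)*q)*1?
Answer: 60705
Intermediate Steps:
W(l, v) = 0 (W(l, v) = (((6*l + l*v) - 5)*0)*1 = ((-5 + 6*l + l*v)*0)*1 = 0*1 = 0)
(63 - 348)*(W(-3 - 1*7, 1) - 213) = (63 - 348)*(0 - 213) = -285*(-213) = 60705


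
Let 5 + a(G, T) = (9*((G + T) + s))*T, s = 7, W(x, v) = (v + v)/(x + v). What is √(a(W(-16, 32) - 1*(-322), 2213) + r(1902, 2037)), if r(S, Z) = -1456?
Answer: √50707221 ≈ 7120.9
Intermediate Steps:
W(x, v) = 2*v/(v + x) (W(x, v) = (2*v)/(v + x) = 2*v/(v + x))
a(G, T) = -5 + T*(63 + 9*G + 9*T) (a(G, T) = -5 + (9*((G + T) + 7))*T = -5 + (9*(7 + G + T))*T = -5 + (63 + 9*G + 9*T)*T = -5 + T*(63 + 9*G + 9*T))
√(a(W(-16, 32) - 1*(-322), 2213) + r(1902, 2037)) = √((-5 + 9*2213² + 63*2213 + 9*(2*32/(32 - 16) - 1*(-322))*2213) - 1456) = √((-5 + 9*4897369 + 139419 + 9*(2*32/16 + 322)*2213) - 1456) = √((-5 + 44076321 + 139419 + 9*(2*32*(1/16) + 322)*2213) - 1456) = √((-5 + 44076321 + 139419 + 9*(4 + 322)*2213) - 1456) = √((-5 + 44076321 + 139419 + 9*326*2213) - 1456) = √((-5 + 44076321 + 139419 + 6492942) - 1456) = √(50708677 - 1456) = √50707221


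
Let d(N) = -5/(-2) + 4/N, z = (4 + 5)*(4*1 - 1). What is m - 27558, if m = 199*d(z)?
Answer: -1459675/54 ≈ -27031.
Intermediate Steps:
z = 27 (z = 9*(4 - 1) = 9*3 = 27)
d(N) = 5/2 + 4/N (d(N) = -5*(-½) + 4/N = 5/2 + 4/N)
m = 28457/54 (m = 199*(5/2 + 4/27) = 199*(143/54) = 28457/54 ≈ 526.98)
m - 27558 = 28457/54 - 27558 = -1459675/54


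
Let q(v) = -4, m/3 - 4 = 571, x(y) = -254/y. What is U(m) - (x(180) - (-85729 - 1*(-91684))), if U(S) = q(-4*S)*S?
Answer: -84923/90 ≈ -943.59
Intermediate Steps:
m = 1725 (m = 12 + 3*571 = 12 + 1713 = 1725)
U(S) = -4*S
U(m) - (x(180) - (-85729 - 1*(-91684))) = -4*1725 - (-254/180 - (-85729 - 1*(-91684))) = -6900 - (-254*1/180 - (-85729 + 91684)) = -6900 - (-127/90 - 1*5955) = -6900 - (-127/90 - 5955) = -6900 - 1*(-536077/90) = -6900 + 536077/90 = -84923/90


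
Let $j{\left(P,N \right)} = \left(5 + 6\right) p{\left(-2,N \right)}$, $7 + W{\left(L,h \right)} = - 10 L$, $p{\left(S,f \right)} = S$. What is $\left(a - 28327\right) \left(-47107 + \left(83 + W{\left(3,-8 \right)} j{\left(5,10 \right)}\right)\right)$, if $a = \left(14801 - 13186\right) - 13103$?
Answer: $1839851150$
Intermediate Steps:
$W{\left(L,h \right)} = -7 - 10 L$
$a = -11488$ ($a = 1615 - 13103 = -11488$)
$j{\left(P,N \right)} = -22$ ($j{\left(P,N \right)} = \left(5 + 6\right) \left(-2\right) = 11 \left(-2\right) = -22$)
$\left(a - 28327\right) \left(-47107 + \left(83 + W{\left(3,-8 \right)} j{\left(5,10 \right)}\right)\right) = \left(-11488 - 28327\right) \left(-47107 + \left(83 + \left(-7 - 30\right) \left(-22\right)\right)\right) = - 39815 \left(-47107 + \left(83 + \left(-7 - 30\right) \left(-22\right)\right)\right) = - 39815 \left(-47107 + \left(83 - -814\right)\right) = - 39815 \left(-47107 + \left(83 + 814\right)\right) = - 39815 \left(-47107 + 897\right) = \left(-39815\right) \left(-46210\right) = 1839851150$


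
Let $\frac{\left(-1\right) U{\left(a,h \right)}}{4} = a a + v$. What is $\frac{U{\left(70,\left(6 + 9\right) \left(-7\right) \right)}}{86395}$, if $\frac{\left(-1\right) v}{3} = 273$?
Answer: $- \frac{16324}{86395} \approx -0.18895$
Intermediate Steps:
$v = -819$ ($v = \left(-3\right) 273 = -819$)
$U{\left(a,h \right)} = 3276 - 4 a^{2}$ ($U{\left(a,h \right)} = - 4 \left(a a - 819\right) = - 4 \left(a^{2} - 819\right) = - 4 \left(-819 + a^{2}\right) = 3276 - 4 a^{2}$)
$\frac{U{\left(70,\left(6 + 9\right) \left(-7\right) \right)}}{86395} = \frac{3276 - 4 \cdot 70^{2}}{86395} = \left(3276 - 19600\right) \frac{1}{86395} = \left(-16324\right) \frac{1}{86395} = - \frac{16324}{86395}$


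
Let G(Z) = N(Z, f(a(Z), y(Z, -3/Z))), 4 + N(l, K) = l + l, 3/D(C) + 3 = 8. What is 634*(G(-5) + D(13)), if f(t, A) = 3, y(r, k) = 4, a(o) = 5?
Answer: -42478/5 ≈ -8495.6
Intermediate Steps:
D(C) = ⅗ (D(C) = 3/(-3 + 8) = 3/5 = 3*(⅕) = ⅗)
N(l, K) = -4 + 2*l (N(l, K) = -4 + (l + l) = -4 + 2*l)
G(Z) = -4 + 2*Z
634*(G(-5) + D(13)) = 634*((-4 + 2*(-5)) + ⅗) = 634*((-4 - 10) + ⅗) = 634*(-14 + ⅗) = 634*(-67/5) = -42478/5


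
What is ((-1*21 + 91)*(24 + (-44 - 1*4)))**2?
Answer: 2822400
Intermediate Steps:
((-1*21 + 91)*(24 + (-44 - 1*4)))**2 = ((-21 + 91)*(24 + (-44 - 4)))**2 = (70*(24 - 48))**2 = (70*(-24))**2 = (-1680)**2 = 2822400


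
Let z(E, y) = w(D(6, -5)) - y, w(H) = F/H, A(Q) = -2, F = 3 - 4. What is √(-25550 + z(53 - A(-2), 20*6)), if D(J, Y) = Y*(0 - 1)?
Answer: I*√641755/5 ≈ 160.22*I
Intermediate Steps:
F = -1
D(J, Y) = -Y (D(J, Y) = Y*(-1) = -Y)
w(H) = -1/H
z(E, y) = -⅕ - y (z(E, y) = -1/((-1*(-5))) - y = -1/5 - y = -1*⅕ - y = -⅕ - y)
√(-25550 + z(53 - A(-2), 20*6)) = √(-25550 + (-⅕ - 20*6)) = √(-25550 + (-⅕ - 1*120)) = √(-25550 + (-⅕ - 120)) = √(-25550 - 601/5) = √(-128351/5) = I*√641755/5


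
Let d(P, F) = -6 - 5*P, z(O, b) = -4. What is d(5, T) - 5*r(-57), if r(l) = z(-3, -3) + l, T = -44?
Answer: 274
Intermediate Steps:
r(l) = -4 + l
d(5, T) - 5*r(-57) = (-6 - 5*5) - 5*(-4 - 57) = (-6 - 25) - 5*(-61) = -31 + 305 = 274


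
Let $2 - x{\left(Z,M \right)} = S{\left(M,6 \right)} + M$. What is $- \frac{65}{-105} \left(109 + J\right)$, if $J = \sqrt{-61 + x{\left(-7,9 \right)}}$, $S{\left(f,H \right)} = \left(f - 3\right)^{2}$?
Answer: $\frac{1417}{21} + \frac{26 i \sqrt{26}}{21} \approx 67.476 + 6.3131 i$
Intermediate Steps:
$S{\left(f,H \right)} = \left(-3 + f\right)^{2}$
$x{\left(Z,M \right)} = 2 - M - \left(-3 + M\right)^{2}$ ($x{\left(Z,M \right)} = 2 - \left(\left(-3 + M\right)^{2} + M\right) = 2 - \left(M + \left(-3 + M\right)^{2}\right) = 2 - M - \left(-3 + M\right)^{2}$)
$J = 2 i \sqrt{26}$ ($J = \sqrt{-61 - \left(7 + \left(-3 + 9\right)^{2}\right)} = \sqrt{-61 - 43} = \sqrt{-104} = 2 i \sqrt{26} \approx 10.198 i$)
$- \frac{65}{-105} \left(109 + J\right) = - \frac{65}{-105} \left(109 + 2 i \sqrt{26}\right) = \left(-65\right) \left(- \frac{1}{105}\right) \left(109 + 2 i \sqrt{26}\right) = \frac{13 \left(109 + 2 i \sqrt{26}\right)}{21} = \frac{1417}{21} + \frac{26 i \sqrt{26}}{21}$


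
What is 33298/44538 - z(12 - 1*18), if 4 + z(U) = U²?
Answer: -695959/22269 ≈ -31.252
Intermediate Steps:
z(U) = -4 + U²
33298/44538 - z(12 - 1*18) = 33298/44538 - (-4 + (12 - 1*18)²) = 33298*(1/44538) - (-4 + (12 - 18)²) = 16649/22269 - (-4 + (-6)²) = 16649/22269 - (-4 + 36) = 16649/22269 - 1*32 = 16649/22269 - 32 = -695959/22269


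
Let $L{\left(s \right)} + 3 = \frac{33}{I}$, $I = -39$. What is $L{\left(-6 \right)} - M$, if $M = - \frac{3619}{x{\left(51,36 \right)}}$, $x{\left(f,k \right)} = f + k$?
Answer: $\frac{42697}{1131} \approx 37.752$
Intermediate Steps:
$L{\left(s \right)} = - \frac{50}{13}$ ($L{\left(s \right)} = -3 + \frac{33}{-39} = -3 + 33 \left(- \frac{1}{39}\right) = -3 - \frac{11}{13} = - \frac{50}{13}$)
$M = - \frac{3619}{87}$ ($M = - \frac{3619}{51 + 36} = - \frac{3619}{87} \approx -41.598$)
$L{\left(-6 \right)} - M = - \frac{50}{13} - - \frac{3619}{87} = - \frac{50}{13} + \frac{3619}{87} = \frac{42697}{1131}$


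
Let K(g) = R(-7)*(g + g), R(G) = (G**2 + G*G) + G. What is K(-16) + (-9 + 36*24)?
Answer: -2057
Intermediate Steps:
R(G) = G + 2*G**2 (R(G) = (G**2 + G**2) + G = 2*G**2 + G = G + 2*G**2)
K(g) = 182*g (K(g) = (-7*(1 + 2*(-7)))*(g + g) = (-7*(1 - 14))*(2*g) = (-7*(-13))*(2*g) = 91*(2*g) = 182*g)
K(-16) + (-9 + 36*24) = 182*(-16) + (-9 + 36*24) = -2912 + (-9 + 864) = -2912 + 855 = -2057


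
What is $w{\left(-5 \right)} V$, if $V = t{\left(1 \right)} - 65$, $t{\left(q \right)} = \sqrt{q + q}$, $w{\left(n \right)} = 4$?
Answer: $-260 + 4 \sqrt{2} \approx -254.34$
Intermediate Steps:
$t{\left(q \right)} = \sqrt{2} \sqrt{q}$ ($t{\left(q \right)} = \sqrt{2 q} = \sqrt{2} \sqrt{q}$)
$V = -65 + \sqrt{2}$ ($V = \sqrt{2} \sqrt{1} - 65 = \sqrt{2} \cdot 1 - 65 = \sqrt{2} - 65 = -65 + \sqrt{2} \approx -63.586$)
$w{\left(-5 \right)} V = 4 \left(-65 + \sqrt{2}\right) = -260 + 4 \sqrt{2}$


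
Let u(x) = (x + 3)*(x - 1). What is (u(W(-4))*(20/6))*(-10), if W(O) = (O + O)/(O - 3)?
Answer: -2900/147 ≈ -19.728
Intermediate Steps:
W(O) = 2*O/(-3 + O) (W(O) = (2*O)/(-3 + O) = 2*O/(-3 + O))
u(x) = (-1 + x)*(3 + x) (u(x) = (3 + x)*(-1 + x) = (-1 + x)*(3 + x))
(u(W(-4))*(20/6))*(-10) = ((-3 + (2*(-4)/(-3 - 4))² + 2*(2*(-4)/(-3 - 4)))*(20/6))*(-10) = ((-3 + (2*(-4)/(-7))² + 2*(2*(-4)/(-7)))*(20*(⅙)))*(-10) = ((-3 + (2*(-4)*(-⅐))² + 2*(2*(-4)*(-⅐)))*(10/3))*(-10) = ((-3 + (8/7)² + 2*(8/7))*(10/3))*(-10) = ((-3 + 64/49 + 16/7)*(10/3))*(-10) = ((29/49)*(10/3))*(-10) = (290/147)*(-10) = -2900/147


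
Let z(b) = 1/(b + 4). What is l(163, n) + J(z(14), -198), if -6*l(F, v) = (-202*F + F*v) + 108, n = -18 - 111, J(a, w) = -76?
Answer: 53389/6 ≈ 8898.2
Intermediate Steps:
z(b) = 1/(4 + b)
n = -129
l(F, v) = -18 + 101*F/3 - F*v/6 (l(F, v) = -((-202*F + F*v) + 108)/6 = -(108 - 202*F + F*v)/6 = -18 + 101*F/3 - F*v/6)
l(163, n) + J(z(14), -198) = (-18 + (101/3)*163 - 1/6*163*(-129)) - 76 = (-18 + 16463/3 + 7009/2) - 76 = 53845/6 - 76 = 53389/6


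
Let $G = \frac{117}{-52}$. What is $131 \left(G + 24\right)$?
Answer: $\frac{11397}{4} \approx 2849.3$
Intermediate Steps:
$G = - \frac{9}{4}$ ($G = 117 \left(- \frac{1}{52}\right) = - \frac{9}{4} \approx -2.25$)
$131 \left(G + 24\right) = 131 \left(- \frac{9}{4} + 24\right) = 131 \cdot \frac{87}{4} = \frac{11397}{4}$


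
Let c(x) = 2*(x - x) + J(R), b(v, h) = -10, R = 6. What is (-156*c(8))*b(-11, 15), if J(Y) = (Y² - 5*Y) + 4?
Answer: 15600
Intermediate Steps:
J(Y) = 4 + Y² - 5*Y
c(x) = 10 (c(x) = 2*(x - x) + (4 + 6² - 5*6) = 2*0 + (4 + 36 - 30) = 0 + 10 = 10)
(-156*c(8))*b(-11, 15) = -156*10*(-10) = -1560*(-10) = 15600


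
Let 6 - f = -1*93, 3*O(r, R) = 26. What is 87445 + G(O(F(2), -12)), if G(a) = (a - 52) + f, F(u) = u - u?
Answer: 262502/3 ≈ 87501.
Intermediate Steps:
F(u) = 0
O(r, R) = 26/3 (O(r, R) = (⅓)*26 = 26/3)
f = 99 (f = 6 - (-1)*93 = 6 - 1*(-93) = 6 + 93 = 99)
G(a) = 47 + a (G(a) = (a - 52) + 99 = (-52 + a) + 99 = 47 + a)
87445 + G(O(F(2), -12)) = 87445 + (47 + 26/3) = 87445 + 167/3 = 262502/3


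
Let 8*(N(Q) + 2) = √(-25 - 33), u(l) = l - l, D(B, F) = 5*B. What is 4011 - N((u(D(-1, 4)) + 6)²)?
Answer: 4013 - I*√58/8 ≈ 4013.0 - 0.95197*I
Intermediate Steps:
u(l) = 0
N(Q) = -2 + I*√58/8 (N(Q) = -2 + √(-25 - 33)/8 = -2 + √(-58)/8 = -2 + (I*√58)/8 = -2 + I*√58/8)
4011 - N((u(D(-1, 4)) + 6)²) = 4011 - (-2 + I*√58/8) = 4011 + (2 - I*√58/8) = 4013 - I*√58/8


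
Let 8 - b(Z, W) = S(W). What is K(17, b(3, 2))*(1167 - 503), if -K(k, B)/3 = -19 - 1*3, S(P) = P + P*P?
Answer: 43824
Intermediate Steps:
S(P) = P + P²
b(Z, W) = 8 - W*(1 + W)
K(k, B) = 66 (K(k, B) = -3*(-19 - 1*3) = -3*(-19 - 3) = -3*(-22) = 66)
K(17, b(3, 2))*(1167 - 503) = 66*(1167 - 503) = 66*664 = 43824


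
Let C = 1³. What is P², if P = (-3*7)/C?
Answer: 441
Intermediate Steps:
C = 1
P = -21 (P = -3*7/1 = -21*1 = -21)
P² = (-21)² = 441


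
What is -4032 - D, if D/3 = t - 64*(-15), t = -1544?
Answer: -2280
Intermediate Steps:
D = -1752 (D = 3*(-1544 - 64*(-15)) = 3*(-1544 + 960) = 3*(-584) = -1752)
-4032 - D = -4032 - 1*(-1752) = -4032 + 1752 = -2280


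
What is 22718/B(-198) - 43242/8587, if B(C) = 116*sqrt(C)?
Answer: -43242/8587 - 11359*I*sqrt(22)/3828 ≈ -5.0358 - 13.918*I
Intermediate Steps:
22718/B(-198) - 43242/8587 = 22718/((116*sqrt(-198))) - 43242/8587 = 22718/((116*(3*I*sqrt(22)))) - 43242*1/8587 = 22718/((348*I*sqrt(22))) - 43242/8587 = 22718*(-I*sqrt(22)/7656) - 43242/8587 = -11359*I*sqrt(22)/3828 - 43242/8587 = -43242/8587 - 11359*I*sqrt(22)/3828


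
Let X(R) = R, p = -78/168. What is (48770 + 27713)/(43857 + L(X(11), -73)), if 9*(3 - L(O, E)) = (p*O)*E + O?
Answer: 19273716/11041973 ≈ 1.7455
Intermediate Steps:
p = -13/28 (p = -78*1/168 = -13/28 ≈ -0.46429)
L(O, E) = 3 - O/9 + 13*E*O/252 (L(O, E) = 3 - ((-13*O/28)*E + O)/9 = 3 - (-13*E*O/28 + O)/9 = 3 - (O - 13*E*O/28)/9 = 3 + (-O/9 + 13*E*O/252) = 3 - O/9 + 13*E*O/252)
(48770 + 27713)/(43857 + L(X(11), -73)) = (48770 + 27713)/(43857 + (3 - ⅑*11 + (13/252)*(-73)*11)) = 76483/(43857 + (3 - 11/9 - 10439/252)) = 76483/(43857 - 9991/252) = 76483/(11041973/252) = 76483*(252/11041973) = 19273716/11041973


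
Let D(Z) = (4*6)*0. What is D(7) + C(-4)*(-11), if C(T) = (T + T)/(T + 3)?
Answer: -88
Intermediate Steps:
C(T) = 2*T/(3 + T) (C(T) = (2*T)/(3 + T) = 2*T/(3 + T))
D(Z) = 0 (D(Z) = 24*0 = 0)
D(7) + C(-4)*(-11) = 0 + (2*(-4)/(3 - 4))*(-11) = 0 + (2*(-4)/(-1))*(-11) = 0 + (2*(-4)*(-1))*(-11) = 0 + 8*(-11) = 0 - 88 = -88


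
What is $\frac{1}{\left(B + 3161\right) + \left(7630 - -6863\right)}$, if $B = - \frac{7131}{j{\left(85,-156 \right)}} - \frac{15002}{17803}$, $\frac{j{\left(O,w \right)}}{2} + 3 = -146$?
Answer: $\frac{5305294}{93782142873} \approx 5.657 \cdot 10^{-5}$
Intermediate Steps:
$j{\left(O,w \right)} = -298$ ($j{\left(O,w \right)} = -6 + 2 \left(-146\right) = -6 - 292 = -298$)
$B = \frac{122482597}{5305294}$ ($B = - \frac{7131}{-298} - \frac{15002}{17803} = \left(-7131\right) \left(- \frac{1}{298}\right) - \frac{15002}{17803} = \frac{7131}{298} - \frac{15002}{17803} = \frac{122482597}{5305294} \approx 23.087$)
$\frac{1}{\left(B + 3161\right) + \left(7630 - -6863\right)} = \frac{1}{\left(\frac{122482597}{5305294} + 3161\right) + \left(7630 - -6863\right)} = \frac{1}{\frac{16892516931}{5305294} + \left(7630 + 6863\right)} = \frac{1}{\frac{16892516931}{5305294} + 14493} = \frac{1}{\frac{93782142873}{5305294}} = \frac{5305294}{93782142873}$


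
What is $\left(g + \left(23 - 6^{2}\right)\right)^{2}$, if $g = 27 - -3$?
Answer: $289$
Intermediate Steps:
$g = 30$ ($g = 27 + 3 = 30$)
$\left(g + \left(23 - 6^{2}\right)\right)^{2} = \left(30 + \left(23 - 6^{2}\right)\right)^{2} = \left(30 + \left(23 - 36\right)\right)^{2} = \left(30 - 13\right)^{2} = 17^{2} = 289$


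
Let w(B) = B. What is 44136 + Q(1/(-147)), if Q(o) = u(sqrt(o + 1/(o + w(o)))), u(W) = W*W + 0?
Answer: 12954373/294 ≈ 44063.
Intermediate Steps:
u(W) = W**2 (u(W) = W**2 + 0 = W**2)
Q(o) = o + 1/(2*o) (Q(o) = (sqrt(o + 1/(o + o)))**2 = (sqrt(o + 1/(2*o)))**2 = o + 1/(2*o))
44136 + Q(1/(-147)) = 44136 + (1/(-147) + 1/(2*(1/(-147)))) = 44136 + (-1/147 + 1/(2*(-1/147))) = 44136 + (-1/147 + (1/2)*(-147)) = 44136 + (-1/147 - 147/2) = 44136 - 21611/294 = 12954373/294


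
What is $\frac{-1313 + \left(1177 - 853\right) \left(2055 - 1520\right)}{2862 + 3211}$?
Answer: $\frac{172027}{6073} \approx 28.327$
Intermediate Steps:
$\frac{-1313 + \left(1177 - 853\right) \left(2055 - 1520\right)}{2862 + 3211} = \frac{-1313 + 324 \cdot 535}{6073} = \left(-1313 + 173340\right) \frac{1}{6073} = 172027 \cdot \frac{1}{6073} = \frac{172027}{6073}$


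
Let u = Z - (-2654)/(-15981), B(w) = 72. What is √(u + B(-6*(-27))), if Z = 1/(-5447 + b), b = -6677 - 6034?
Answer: √123446029898437386/41454714 ≈ 8.4755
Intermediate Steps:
b = -12711
Z = -1/18158 (Z = 1/(-5447 - 12711) = 1/(-18158) = -1/18158 ≈ -5.5072e-5)
u = -6886759/41454714 (u = -1/18158 - (-2654)/(-15981) = -1/18158 - (-2654)*(-1)/15981 = -1/18158 - 1*2654/15981 = -1/18158 - 2654/15981 = -6886759/41454714 ≈ -0.16613)
√(u + B(-6*(-27))) = √(-6886759/41454714 + 72) = √(2977852649/41454714) = √123446029898437386/41454714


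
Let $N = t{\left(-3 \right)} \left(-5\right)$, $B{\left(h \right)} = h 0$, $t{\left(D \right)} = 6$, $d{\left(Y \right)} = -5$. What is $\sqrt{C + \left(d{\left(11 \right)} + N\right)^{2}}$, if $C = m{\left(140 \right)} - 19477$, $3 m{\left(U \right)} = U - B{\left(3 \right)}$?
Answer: $\frac{2 i \sqrt{40962}}{3} \approx 134.93 i$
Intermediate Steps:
$B{\left(h \right)} = 0$
$m{\left(U \right)} = \frac{U}{3}$ ($m{\left(U \right)} = \frac{U - 0}{3} = \frac{U + 0}{3} = \frac{U}{3}$)
$N = -30$ ($N = 6 \left(-5\right) = -30$)
$C = - \frac{58291}{3}$ ($C = \frac{1}{3} \cdot 140 - 19477 = \frac{140}{3} - 19477 = - \frac{58291}{3} \approx -19430.0$)
$\sqrt{C + \left(d{\left(11 \right)} + N\right)^{2}} = \sqrt{- \frac{58291}{3} + \left(-5 - 30\right)^{2}} = \sqrt{- \frac{58291}{3} + \left(-35\right)^{2}} = \sqrt{- \frac{58291}{3} + 1225} = \sqrt{- \frac{54616}{3}} = \frac{2 i \sqrt{40962}}{3}$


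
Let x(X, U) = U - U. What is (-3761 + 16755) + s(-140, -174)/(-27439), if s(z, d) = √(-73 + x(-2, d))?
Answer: 12994 - I*√73/27439 ≈ 12994.0 - 0.00031138*I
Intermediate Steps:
x(X, U) = 0
s(z, d) = I*√73 (s(z, d) = √(-73 + 0) = √(-73) = I*√73)
(-3761 + 16755) + s(-140, -174)/(-27439) = (-3761 + 16755) + (I*√73)/(-27439) = 12994 + (I*√73)*(-1/27439) = 12994 - I*√73/27439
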